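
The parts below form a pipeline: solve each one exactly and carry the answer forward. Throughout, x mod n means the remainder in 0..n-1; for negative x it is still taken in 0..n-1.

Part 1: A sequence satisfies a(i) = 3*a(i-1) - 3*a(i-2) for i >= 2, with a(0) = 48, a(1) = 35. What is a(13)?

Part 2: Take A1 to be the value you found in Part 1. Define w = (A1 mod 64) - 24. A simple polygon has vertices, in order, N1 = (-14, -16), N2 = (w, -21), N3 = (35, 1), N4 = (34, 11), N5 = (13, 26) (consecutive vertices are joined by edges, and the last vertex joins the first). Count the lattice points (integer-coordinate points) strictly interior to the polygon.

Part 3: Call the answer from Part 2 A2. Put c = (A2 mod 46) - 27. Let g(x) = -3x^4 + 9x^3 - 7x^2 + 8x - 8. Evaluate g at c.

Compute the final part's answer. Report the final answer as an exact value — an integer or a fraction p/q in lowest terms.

Part 1: a(2) = 3*(35) - 3*(48) = -39; iterating: a(2)=-39, a(3)=-222, a(4)=-549, a(5)=-981, a(6)=-1296, a(7)=-945, a(8)=1053, a(9)=5994, a(10)=14823, a(11)=26487, a(12)=34992, a(13)=25515; answer 25515
Part 2: A1 = 25515; w = 19; cross terms: (-14*-21 - 19*-16)=598, (19*1 - 35*-21)=754, (35*11 - 34*1)=351, (34*26 - 13*11)=741, (13*-16 - -14*26)=156; twice the area = |2600| = 2600; area = 1300; boundary points = 1 + 2 + 1 + 3 + 3 = 10; strictly interior points = area - boundary/2 + 1 = 1296; answer 1296
Part 3: A2 = 1296; c = -19; -3*(-19)^4 + 9*(-19)^3 - 7*(-19)^2 + 8*(-19)^1 - 8 = (-390963) + (-61731) + (-2527) + (-152) + (-8) = -455381; answer -455381

-455381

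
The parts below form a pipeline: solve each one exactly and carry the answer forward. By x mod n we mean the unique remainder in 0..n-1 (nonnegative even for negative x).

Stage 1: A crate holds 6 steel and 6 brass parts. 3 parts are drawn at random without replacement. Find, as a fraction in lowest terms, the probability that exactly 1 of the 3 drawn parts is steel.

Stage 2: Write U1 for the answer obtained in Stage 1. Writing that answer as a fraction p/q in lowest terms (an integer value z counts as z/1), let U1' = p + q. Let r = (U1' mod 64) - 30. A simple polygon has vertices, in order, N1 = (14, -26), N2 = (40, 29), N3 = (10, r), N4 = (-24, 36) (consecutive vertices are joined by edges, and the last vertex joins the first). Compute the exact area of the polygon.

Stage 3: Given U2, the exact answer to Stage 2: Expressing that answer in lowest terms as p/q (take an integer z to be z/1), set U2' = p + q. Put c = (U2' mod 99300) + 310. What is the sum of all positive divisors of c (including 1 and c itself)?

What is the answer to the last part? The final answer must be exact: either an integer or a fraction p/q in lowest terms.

1760

Stage 1: total draws C(12,3) = 220; favorable C(6,1)*C(6,2) = 90; P = 9/22; answer 9/22
Stage 2: U1 = 9/22; threaded value p + q = 31; r = 1; cross terms: (14*29 - 40*-26)=1446, (40*1 - 10*29)=-250, (10*36 - -24*1)=384, (-24*-26 - 14*36)=120; twice the area = |1700| = 1700; area = 850; answer 850
Stage 3: U2 = 850; threaded value p + q = 851; c = 1161; 1161 = 3^3 * 43; sigma = (1 + 3 + 9 + 27) * (1 + 43) = 40 * 44 = 1760; answer 1760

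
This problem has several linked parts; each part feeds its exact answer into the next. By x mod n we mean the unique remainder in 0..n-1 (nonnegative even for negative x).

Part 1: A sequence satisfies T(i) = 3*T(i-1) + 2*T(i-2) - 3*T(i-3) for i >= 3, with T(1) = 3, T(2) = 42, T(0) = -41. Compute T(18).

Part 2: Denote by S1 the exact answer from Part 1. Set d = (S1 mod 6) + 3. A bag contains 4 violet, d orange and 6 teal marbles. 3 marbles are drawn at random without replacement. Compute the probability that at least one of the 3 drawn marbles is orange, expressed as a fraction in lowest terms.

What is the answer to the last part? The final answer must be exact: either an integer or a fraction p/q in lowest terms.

Part 1: T(3) = 3*(42) + 2*(3) - 3*(-41) = 255; iterating: T(3)=255, T(4)=840, T(5)=2904, T(6)=9627, T(7)=32169, T(8)=107049, T(9)=356604, T(10)=1187403, T(11)=3954270, T(12)=13167804, T(13)=43849743, T(14)=146022027, T(15)=486262155, T(16)=1619281290, T(17)=5392302099, T(18)=17956682412; answer 17956682412
Part 2: S1 = 17956682412; d = 3; total draws C(13,3) = 286; complement C(10,3) = 120; favorable 286 - 120 = 166; P = 83/143; answer 83/143

83/143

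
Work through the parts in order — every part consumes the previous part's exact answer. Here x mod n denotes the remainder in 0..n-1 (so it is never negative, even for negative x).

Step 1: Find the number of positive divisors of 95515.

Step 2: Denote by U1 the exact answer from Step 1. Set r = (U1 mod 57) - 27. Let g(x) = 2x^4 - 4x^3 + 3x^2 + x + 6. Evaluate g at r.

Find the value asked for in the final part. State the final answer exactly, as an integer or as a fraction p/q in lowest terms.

Step 1: 95515 = 5 * 7 * 2729; number of divisors = (1+1) * (1+1) * (1+1) = 8; answer 8
Step 2: U1 = 8; r = -19; 2*(-19)^4 - 4*(-19)^3 + 3*(-19)^2 + 1*(-19)^1 + 6 = (260642) + (27436) + (1083) + (-19) + (6) = 289148; answer 289148

289148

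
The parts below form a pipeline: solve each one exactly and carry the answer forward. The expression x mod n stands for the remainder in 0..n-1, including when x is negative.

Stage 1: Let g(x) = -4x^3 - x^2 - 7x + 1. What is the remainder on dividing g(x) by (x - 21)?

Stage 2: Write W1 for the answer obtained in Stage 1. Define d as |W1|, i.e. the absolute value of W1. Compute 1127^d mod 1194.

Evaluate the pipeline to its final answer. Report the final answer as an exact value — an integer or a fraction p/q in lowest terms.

305

Stage 1: remainder = value at the root: -4*(21)^3 - 1*(21)^2 - 7*(21)^1 + 1 = (-37044) + (-441) + (-147) + (1) = -37631; answer -37631
Stage 2: W1 = -37631; d = 37631; squarings mod 1194: 1127^1=1127, 1127^2=907, 1127^4=1177, 1127^8=289, 1127^16=1135, 1127^32=1093, 1127^64=649, 1127^128=913, 1127^256=157, 1127^512=769, 1127^1024=331, 1127^2048=907, 1127^4096=1177, 1127^8192=289, 1127^16384=1135, 1127^32768=1093; 1127^37631 = 1127^1 * 1127^2 * 1127^4 * 1127^8 * 1127^16 * 1127^32 * 1127^64 * 1127^128 * 1127^512 * 1127^4096 * 1127^32768 = 305 (mod 1194); answer 305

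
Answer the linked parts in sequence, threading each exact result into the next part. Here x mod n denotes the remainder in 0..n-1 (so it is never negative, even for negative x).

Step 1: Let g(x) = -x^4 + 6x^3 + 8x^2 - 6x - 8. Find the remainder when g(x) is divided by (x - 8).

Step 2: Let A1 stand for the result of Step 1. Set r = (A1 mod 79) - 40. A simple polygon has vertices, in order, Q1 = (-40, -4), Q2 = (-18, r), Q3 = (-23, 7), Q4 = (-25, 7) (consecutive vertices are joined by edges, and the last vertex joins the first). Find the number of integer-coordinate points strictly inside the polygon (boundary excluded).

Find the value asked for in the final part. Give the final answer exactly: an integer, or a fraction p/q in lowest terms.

104

Step 1: remainder = value at the root: -1*(8)^4 + 6*(8)^3 + 8*(8)^2 - 6*(8)^1 - 8 = (-4096) + (3072) + (512) + (-48) + (-8) = -568; answer -568
Step 2: A1 = -568; r = 24; cross terms: (-40*24 - -18*-4)=-1032, (-18*7 - -23*24)=426, (-23*7 - -25*7)=14, (-25*-4 - -40*7)=380; twice the area = |-212| = 212; area = 106; boundary points = 2 + 1 + 2 + 1 = 6; strictly interior points = area - boundary/2 + 1 = 104; answer 104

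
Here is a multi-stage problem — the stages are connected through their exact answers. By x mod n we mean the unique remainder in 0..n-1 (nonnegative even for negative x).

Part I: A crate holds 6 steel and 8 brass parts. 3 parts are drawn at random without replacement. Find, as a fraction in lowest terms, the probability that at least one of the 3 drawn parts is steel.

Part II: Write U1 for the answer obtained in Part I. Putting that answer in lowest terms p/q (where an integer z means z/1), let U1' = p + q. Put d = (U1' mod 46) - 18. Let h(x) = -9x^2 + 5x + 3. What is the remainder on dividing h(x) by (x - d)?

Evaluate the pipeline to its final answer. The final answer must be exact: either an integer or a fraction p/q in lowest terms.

Part I: total draws C(14,3) = 364; complement C(8,3) = 56; favorable 364 - 56 = 308; P = 11/13; answer 11/13
Part II: U1 = 11/13; threaded value p + q = 24; d = 6; remainder = value at the root: -9*(6)^2 + 5*(6)^1 + 3 = (-324) + (30) + (3) = -291; answer -291

-291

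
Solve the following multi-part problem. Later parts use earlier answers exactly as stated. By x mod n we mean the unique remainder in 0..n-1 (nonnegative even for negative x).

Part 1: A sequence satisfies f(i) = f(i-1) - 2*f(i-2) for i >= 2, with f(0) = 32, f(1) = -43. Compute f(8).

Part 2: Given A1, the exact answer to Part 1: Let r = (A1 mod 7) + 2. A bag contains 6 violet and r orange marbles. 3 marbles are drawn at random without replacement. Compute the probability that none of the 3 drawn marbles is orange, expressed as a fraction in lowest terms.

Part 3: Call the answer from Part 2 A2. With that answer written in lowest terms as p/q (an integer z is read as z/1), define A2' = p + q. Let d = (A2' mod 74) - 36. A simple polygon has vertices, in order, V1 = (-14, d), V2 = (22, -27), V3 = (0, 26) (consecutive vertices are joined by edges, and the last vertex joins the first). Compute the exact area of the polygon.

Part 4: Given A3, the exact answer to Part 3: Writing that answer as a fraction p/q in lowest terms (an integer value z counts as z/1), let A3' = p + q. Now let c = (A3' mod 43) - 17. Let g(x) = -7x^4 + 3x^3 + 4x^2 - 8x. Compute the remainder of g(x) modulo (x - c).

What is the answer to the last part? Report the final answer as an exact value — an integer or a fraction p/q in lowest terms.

-363480

Part 1: f(2) = 1*(-43) - 2*(32) = -107; iterating: f(2)=-107, f(3)=-21, f(4)=193, f(5)=235, f(6)=-151, f(7)=-621, f(8)=-319; answer -319
Part 2: A1 = -319; r = 5; total draws C(11,3) = 165; favorable C(6,3) = 20; P = 4/33; answer 4/33
Part 3: A2 = 4/33; threaded value p + q = 37; d = 1; cross terms: (-14*-27 - 22*1)=356, (22*26 - 0*-27)=572, (0*1 - -14*26)=364; twice the area = |1292| = 1292; area = 646; answer 646
Part 4: A3 = 646; threaded value p + q = 647; c = -15; remainder = value at the root: -7*(-15)^4 + 3*(-15)^3 + 4*(-15)^2 - 8*(-15)^1 = (-354375) + (-10125) + (900) + (120) = -363480; answer -363480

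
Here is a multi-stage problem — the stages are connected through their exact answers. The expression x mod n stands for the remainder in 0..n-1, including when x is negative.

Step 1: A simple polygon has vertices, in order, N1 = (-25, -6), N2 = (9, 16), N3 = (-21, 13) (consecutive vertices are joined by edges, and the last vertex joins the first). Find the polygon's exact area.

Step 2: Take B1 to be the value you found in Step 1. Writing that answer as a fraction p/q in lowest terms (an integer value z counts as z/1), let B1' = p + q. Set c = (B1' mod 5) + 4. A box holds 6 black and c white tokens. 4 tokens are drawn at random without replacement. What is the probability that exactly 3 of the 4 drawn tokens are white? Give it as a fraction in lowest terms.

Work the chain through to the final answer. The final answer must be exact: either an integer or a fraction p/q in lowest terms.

4/35

Step 1: cross terms: (-25*16 - 9*-6)=-346, (9*13 - -21*16)=453, (-21*-6 - -25*13)=451; twice the area = |558| = 558; area = 279; answer 279
Step 2: B1 = 279; threaded value p + q = 280; c = 4; total draws C(10,4) = 210; favorable C(4,3)*C(6,1) = 24; P = 4/35; answer 4/35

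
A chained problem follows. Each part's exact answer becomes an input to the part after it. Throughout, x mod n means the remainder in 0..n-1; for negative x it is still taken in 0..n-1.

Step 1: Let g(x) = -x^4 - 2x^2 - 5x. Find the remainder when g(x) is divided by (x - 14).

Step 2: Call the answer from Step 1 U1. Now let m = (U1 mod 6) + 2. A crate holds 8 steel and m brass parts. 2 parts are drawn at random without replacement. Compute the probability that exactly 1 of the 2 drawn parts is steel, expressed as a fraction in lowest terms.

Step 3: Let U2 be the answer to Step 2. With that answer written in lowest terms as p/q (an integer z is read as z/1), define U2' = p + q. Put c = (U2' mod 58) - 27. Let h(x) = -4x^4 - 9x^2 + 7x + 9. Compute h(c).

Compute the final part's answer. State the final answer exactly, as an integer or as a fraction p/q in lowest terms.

Step 1: remainder = value at the root: -1*(14)^4 - 2*(14)^2 - 5*(14)^1 = (-38416) + (-392) + (-70) = -38878; answer -38878
Step 2: U1 = -38878; m = 4; total draws C(12,2) = 66; favorable C(8,1)*C(4,1) = 32; P = 16/33; answer 16/33
Step 3: U2 = 16/33; threaded value p + q = 49; c = 22; -4*(22)^4 - 9*(22)^2 + 7*(22)^1 + 9 = (-937024) + (-4356) + (154) + (9) = -941217; answer -941217

-941217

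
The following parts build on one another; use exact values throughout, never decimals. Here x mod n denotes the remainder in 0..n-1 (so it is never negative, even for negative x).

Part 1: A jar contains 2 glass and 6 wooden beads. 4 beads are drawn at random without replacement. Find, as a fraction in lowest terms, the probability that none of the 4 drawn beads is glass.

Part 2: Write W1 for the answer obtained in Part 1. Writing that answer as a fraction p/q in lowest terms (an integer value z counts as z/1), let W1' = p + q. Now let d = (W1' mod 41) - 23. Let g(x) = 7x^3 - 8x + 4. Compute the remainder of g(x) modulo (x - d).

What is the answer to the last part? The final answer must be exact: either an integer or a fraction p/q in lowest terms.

Part 1: total draws C(8,4) = 70; favorable C(6,4) = 15; P = 3/14; answer 3/14
Part 2: W1 = 3/14; threaded value p + q = 17; d = -6; remainder = value at the root: 7*(-6)^3 - 8*(-6)^1 + 4 = (-1512) + (48) + (4) = -1460; answer -1460

-1460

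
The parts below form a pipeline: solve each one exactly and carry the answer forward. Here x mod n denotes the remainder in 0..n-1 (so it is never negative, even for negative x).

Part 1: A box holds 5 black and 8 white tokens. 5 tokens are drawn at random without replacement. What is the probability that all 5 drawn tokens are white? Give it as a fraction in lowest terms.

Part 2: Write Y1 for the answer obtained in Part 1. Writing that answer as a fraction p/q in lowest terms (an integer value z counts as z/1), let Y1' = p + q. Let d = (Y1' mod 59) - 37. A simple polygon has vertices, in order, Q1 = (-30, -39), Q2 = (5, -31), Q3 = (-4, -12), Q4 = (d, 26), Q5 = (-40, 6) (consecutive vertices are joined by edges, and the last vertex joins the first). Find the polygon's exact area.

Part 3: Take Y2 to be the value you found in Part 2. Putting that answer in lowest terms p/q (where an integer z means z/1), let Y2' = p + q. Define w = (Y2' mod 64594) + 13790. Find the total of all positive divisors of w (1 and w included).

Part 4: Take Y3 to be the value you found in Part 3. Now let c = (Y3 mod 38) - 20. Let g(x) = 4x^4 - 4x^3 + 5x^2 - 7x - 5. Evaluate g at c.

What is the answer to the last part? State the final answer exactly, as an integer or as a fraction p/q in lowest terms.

Part 1: total draws C(13,5) = 1287; favorable C(8,5) = 56; P = 56/1287; answer 56/1287
Part 2: Y1 = 56/1287; threaded value p + q = 1343; d = 8; cross terms: (-30*-31 - 5*-39)=1125, (5*-12 - -4*-31)=-184, (-4*26 - 8*-12)=-8, (8*6 - -40*26)=1088, (-40*-39 - -30*6)=1740; twice the area = |3761| = 3761; area = 3761/2; answer 3761/2
Part 3: Y2 = 3761/2; threaded value p + q = 3763; w = 17553; 17553 = 3 * 5851; sigma = (1 + 3) * (1 + 5851) = 4 * 5852 = 23408; answer 23408
Part 4: Y3 = 23408; c = -20; 4*(-20)^4 - 4*(-20)^3 + 5*(-20)^2 - 7*(-20)^1 - 5 = (640000) + (32000) + (2000) + (140) + (-5) = 674135; answer 674135

674135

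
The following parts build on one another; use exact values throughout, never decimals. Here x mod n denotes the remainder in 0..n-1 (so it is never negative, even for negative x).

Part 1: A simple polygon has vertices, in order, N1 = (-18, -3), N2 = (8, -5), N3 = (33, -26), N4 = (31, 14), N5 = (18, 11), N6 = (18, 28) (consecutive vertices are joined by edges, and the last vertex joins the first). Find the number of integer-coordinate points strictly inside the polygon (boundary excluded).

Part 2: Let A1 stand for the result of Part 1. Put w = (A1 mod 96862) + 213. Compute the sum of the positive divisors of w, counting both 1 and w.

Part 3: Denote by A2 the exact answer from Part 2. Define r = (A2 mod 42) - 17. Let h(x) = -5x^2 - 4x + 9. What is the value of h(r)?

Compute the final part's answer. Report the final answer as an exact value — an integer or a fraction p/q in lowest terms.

Part 1: cross terms: (-18*-5 - 8*-3)=114, (8*-26 - 33*-5)=-43, (33*14 - 31*-26)=1268, (31*11 - 18*14)=89, (18*28 - 18*11)=306, (18*-3 - -18*28)=450; twice the area = |2184| = 2184; area = 1092; boundary points = 2 + 1 + 2 + 1 + 17 + 1 = 24; strictly interior points = area - boundary/2 + 1 = 1081; answer 1081
Part 2: A1 = 1081; w = 1294; 1294 = 2 * 647; sigma = (1 + 2) * (1 + 647) = 3 * 648 = 1944; answer 1944
Part 3: A2 = 1944; r = -5; -5*(-5)^2 - 4*(-5)^1 + 9 = (-125) + (20) + (9) = -96; answer -96

-96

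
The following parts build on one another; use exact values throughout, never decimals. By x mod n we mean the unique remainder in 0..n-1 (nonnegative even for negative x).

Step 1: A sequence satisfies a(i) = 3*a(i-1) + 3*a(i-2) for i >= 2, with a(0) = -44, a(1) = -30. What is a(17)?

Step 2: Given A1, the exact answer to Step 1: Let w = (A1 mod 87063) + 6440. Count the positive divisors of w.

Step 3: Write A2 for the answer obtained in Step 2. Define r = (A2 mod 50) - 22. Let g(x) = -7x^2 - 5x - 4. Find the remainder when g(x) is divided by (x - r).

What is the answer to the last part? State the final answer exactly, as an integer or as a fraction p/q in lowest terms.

-1716

Step 1: a(2) = 3*(-30) + 3*(-44) = -222; iterating: a(2)=-222, a(3)=-756, a(4)=-2934, a(5)=-11070, a(6)=-42012, a(7)=-159246, a(8)=-603774, a(9)=-2289060, a(10)=-8678502, a(11)=-32902686, a(12)=-124743564, a(13)=-472938750, a(14)=-1793046942, a(15)=-6797957076, a(16)=-25773012054, a(17)=-97712907390; answer -97712907390
Step 2: A1 = -97712907390; w = 80525; 80525 = 5^2 * 3221; number of divisors = (2+1) * (1+1) = 6; answer 6
Step 3: A2 = 6; r = -16; remainder = value at the root: -7*(-16)^2 - 5*(-16)^1 - 4 = (-1792) + (80) + (-4) = -1716; answer -1716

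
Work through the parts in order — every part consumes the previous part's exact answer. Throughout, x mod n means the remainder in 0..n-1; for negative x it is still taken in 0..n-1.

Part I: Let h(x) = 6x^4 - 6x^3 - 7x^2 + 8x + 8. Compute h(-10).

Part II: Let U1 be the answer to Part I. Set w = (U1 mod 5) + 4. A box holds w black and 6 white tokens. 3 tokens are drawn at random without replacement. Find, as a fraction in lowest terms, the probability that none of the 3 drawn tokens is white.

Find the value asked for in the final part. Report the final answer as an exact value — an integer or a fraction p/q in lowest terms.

Part I: 6*(-10)^4 - 6*(-10)^3 - 7*(-10)^2 + 8*(-10)^1 + 8 = (60000) + (6000) + (-700) + (-80) + (8) = 65228; answer 65228
Part II: U1 = 65228; w = 7; total draws C(13,3) = 286; favorable C(7,3) = 35; P = 35/286; answer 35/286

35/286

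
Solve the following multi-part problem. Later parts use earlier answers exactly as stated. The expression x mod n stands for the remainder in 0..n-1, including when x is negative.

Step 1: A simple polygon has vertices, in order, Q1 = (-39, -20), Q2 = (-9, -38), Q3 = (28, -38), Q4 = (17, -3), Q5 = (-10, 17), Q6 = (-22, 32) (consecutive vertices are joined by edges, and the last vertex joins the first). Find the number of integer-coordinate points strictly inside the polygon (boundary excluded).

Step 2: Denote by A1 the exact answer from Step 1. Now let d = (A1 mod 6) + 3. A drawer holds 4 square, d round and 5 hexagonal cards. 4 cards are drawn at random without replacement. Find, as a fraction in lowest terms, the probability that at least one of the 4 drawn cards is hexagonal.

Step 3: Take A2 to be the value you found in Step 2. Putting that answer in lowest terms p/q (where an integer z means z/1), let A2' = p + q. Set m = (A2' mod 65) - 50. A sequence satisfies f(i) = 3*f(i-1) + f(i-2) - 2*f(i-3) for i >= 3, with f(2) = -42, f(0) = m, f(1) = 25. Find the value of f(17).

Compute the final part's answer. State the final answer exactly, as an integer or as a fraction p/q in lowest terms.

-315883754

Step 1: cross terms: (-39*-38 - -9*-20)=1302, (-9*-38 - 28*-38)=1406, (28*-3 - 17*-38)=562, (17*17 - -10*-3)=259, (-10*32 - -22*17)=54, (-22*-20 - -39*32)=1688; twice the area = |5271| = 5271; area = 5271/2; boundary points = 6 + 37 + 1 + 1 + 3 + 1 = 49; strictly interior points = area - boundary/2 + 1 = 2612; answer 2612
Step 2: A1 = 2612; d = 5; total draws C(14,4) = 1001; complement C(9,4) = 126; favorable 1001 - 126 = 875; P = 125/143; answer 125/143
Step 3: A2 = 125/143; threaded value p + q = 268; m = -42; f(3) = 3*(-42) + 1*(25) - 2*(-42) = -17; iterating: f(3)=-17, f(4)=-143, f(5)=-362, f(6)=-1195, f(7)=-3661, f(8)=-11454, f(9)=-35633, f(10)=-111031, f(11)=-345818, f(12)=-1077219, f(13)=-3355413, f(14)=-10451822, f(15)=-32556441, f(16)=-101410319, f(17)=-315883754; answer -315883754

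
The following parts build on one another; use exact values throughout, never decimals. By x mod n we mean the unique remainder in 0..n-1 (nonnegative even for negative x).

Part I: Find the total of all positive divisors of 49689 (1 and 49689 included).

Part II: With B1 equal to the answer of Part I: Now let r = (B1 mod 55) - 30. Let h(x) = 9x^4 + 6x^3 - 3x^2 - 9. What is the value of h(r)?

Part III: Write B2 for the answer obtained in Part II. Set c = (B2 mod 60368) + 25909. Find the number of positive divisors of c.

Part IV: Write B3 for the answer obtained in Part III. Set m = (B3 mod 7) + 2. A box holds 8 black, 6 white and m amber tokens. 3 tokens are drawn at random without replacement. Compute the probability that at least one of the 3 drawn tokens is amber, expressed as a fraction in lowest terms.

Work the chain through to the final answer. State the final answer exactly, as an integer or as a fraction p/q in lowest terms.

Part I: 49689 = 3^2 * 5521; sigma = (1 + 3 + 9) * (1 + 5521) = 13 * 5522 = 71786; answer 71786
Part II: B1 = 71786; r = -19; 9*(-19)^4 + 6*(-19)^3 - 3*(-19)^2 - 9 = (1172889) + (-41154) + (-1083) + (-9) = 1130643; answer 1130643
Part III: B2 = 1130643; c = 69928; 69928 = 2^3 * 8741; number of divisors = (3+1) * (1+1) = 8; answer 8
Part IV: B3 = 8; m = 3; total draws C(17,3) = 680; complement C(14,3) = 364; favorable 680 - 364 = 316; P = 79/170; answer 79/170

79/170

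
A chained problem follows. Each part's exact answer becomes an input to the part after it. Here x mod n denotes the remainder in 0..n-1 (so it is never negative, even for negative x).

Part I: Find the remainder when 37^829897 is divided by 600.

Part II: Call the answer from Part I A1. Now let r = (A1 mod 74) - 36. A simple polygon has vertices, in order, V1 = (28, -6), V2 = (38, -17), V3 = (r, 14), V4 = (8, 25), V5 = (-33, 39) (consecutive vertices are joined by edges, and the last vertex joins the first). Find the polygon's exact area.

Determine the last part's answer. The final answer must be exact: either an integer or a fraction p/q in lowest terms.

Part I: squarings mod 600: 37^1=37, 37^2=169, 37^4=361, 37^8=121, 37^16=241, 37^32=481, 37^64=361, 37^128=121, 37^256=241, 37^512=481, 37^1024=361, 37^2048=121, 37^4096=241, 37^8192=481, 37^16384=361, 37^32768=121, 37^65536=241, 37^131072=481, 37^262144=361, 37^524288=121; 37^829897 = 37^1 * 37^8 * 37^64 * 37^128 * 37^256 * 37^2048 * 37^8192 * 37^32768 * 37^262144 * 37^524288 = 517 (mod 600); answer 517
Part II: A1 = 517; r = 37; cross terms: (28*-17 - 38*-6)=-248, (38*14 - 37*-17)=1161, (37*25 - 8*14)=813, (8*39 - -33*25)=1137, (-33*-6 - 28*39)=-894; twice the area = |1969| = 1969; area = 1969/2; answer 1969/2

1969/2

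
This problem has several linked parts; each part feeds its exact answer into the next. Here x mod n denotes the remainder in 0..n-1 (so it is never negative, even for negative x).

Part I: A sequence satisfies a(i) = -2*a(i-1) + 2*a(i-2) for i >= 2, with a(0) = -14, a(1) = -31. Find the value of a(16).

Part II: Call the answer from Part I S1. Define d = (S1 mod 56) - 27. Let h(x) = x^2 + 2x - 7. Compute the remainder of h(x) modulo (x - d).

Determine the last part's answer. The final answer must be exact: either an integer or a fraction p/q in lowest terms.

Part I: a(2) = -2*(-31) + 2*(-14) = 34; iterating: a(2)=34, a(3)=-130, a(4)=328, a(5)=-916, a(6)=2488, a(7)=-6808, a(8)=18592, a(9)=-50800, a(10)=138784, a(11)=-379168, a(12)=1035904, a(13)=-2830144, a(14)=7732096, a(15)=-21124480, a(16)=57713152; answer 57713152
Part II: S1 = 57713152; d = -27; remainder = value at the root: 1*(-27)^2 + 2*(-27)^1 - 7 = (729) + (-54) + (-7) = 668; answer 668

668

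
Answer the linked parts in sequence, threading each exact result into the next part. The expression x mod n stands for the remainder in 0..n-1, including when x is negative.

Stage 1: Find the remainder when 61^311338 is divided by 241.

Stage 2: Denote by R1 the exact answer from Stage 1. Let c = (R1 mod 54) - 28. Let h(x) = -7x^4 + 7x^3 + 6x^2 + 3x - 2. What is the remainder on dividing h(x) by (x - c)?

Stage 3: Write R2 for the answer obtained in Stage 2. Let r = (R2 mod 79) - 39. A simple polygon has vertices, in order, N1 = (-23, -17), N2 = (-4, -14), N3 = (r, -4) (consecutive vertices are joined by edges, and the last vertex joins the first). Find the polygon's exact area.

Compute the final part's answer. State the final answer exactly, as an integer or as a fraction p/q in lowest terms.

32

Stage 1: squarings mod 241: 61^1=61, 61^2=106, 61^4=150, 61^8=87, 61^16=98, 61^32=205, 61^64=91, 61^128=87, 61^256=98, 61^512=205, 61^1024=91, 61^2048=87, 61^4096=98, 61^8192=205, 61^16384=91, 61^32768=87, 61^65536=98, 61^131072=205, 61^262144=91; 61^311338 = 61^2 * 61^8 * 61^32 * 61^16384 * 61^32768 * 61^262144 = 25 (mod 241); answer 25
Stage 2: R1 = 25; c = -3; remainder = value at the root: -7*(-3)^4 + 7*(-3)^3 + 6*(-3)^2 + 3*(-3)^1 - 2 = (-567) + (-189) + (54) + (-9) + (-2) = -713; answer -713
Stage 3: R2 = -713; r = 38; cross terms: (-23*-14 - -4*-17)=254, (-4*-4 - 38*-14)=548, (38*-17 - -23*-4)=-738; twice the area = |64| = 64; area = 32; answer 32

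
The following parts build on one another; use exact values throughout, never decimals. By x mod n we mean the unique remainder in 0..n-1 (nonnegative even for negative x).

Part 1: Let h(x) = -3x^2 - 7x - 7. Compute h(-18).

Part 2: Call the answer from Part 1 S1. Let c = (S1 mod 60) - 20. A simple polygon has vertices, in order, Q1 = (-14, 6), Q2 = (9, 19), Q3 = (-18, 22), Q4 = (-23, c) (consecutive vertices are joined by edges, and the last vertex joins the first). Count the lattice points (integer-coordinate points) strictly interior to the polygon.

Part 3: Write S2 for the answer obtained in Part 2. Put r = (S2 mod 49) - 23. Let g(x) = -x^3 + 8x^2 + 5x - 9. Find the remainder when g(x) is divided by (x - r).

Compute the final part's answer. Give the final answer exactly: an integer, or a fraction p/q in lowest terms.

Part 1: -3*(-18)^2 - 7*(-18)^1 - 7 = (-972) + (126) + (-7) = -853; answer -853
Part 2: S1 = -853; c = 27; cross terms: (-14*19 - 9*6)=-320, (9*22 - -18*19)=540, (-18*27 - -23*22)=20, (-23*6 - -14*27)=240; twice the area = |480| = 480; area = 240; boundary points = 1 + 3 + 5 + 3 = 12; strictly interior points = area - boundary/2 + 1 = 235; answer 235
Part 3: S2 = 235; r = 16; remainder = value at the root: -1*(16)^3 + 8*(16)^2 + 5*(16)^1 - 9 = (-4096) + (2048) + (80) + (-9) = -1977; answer -1977

-1977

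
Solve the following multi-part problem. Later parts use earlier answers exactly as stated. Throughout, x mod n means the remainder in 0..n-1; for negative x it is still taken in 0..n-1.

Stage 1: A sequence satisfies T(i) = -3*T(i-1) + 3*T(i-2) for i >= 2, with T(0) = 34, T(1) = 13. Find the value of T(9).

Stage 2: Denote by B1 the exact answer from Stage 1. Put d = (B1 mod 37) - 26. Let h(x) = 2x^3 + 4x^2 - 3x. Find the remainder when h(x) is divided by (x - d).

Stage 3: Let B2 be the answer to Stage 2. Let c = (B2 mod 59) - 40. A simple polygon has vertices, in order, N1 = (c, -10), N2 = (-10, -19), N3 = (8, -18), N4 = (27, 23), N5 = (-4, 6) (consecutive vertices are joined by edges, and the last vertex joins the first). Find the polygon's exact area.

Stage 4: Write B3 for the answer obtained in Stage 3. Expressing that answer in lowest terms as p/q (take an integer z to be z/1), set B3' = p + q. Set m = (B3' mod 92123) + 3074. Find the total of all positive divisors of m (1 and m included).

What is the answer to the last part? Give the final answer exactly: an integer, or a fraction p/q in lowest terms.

7812

Stage 1: T(2) = -3*(13) + 3*(34) = 63; iterating: T(2)=63, T(3)=-150, T(4)=639, T(5)=-2367, T(6)=9018, T(7)=-34155, T(8)=129519, T(9)=-491022; answer -491022
Stage 2: B1 = -491022; d = -21; remainder = value at the root: 2*(-21)^3 + 4*(-21)^2 - 3*(-21)^1 = (-18522) + (1764) + (63) = -16695; answer -16695
Stage 3: B2 = -16695; c = -38; cross terms: (-38*-19 - -10*-10)=622, (-10*-18 - 8*-19)=332, (8*23 - 27*-18)=670, (27*6 - -4*23)=254, (-4*-10 - -38*6)=268; twice the area = |2146| = 2146; area = 1073; answer 1073
Stage 4: B3 = 1073; threaded value p + q = 1074; m = 4148; 4148 = 2^2 * 17 * 61; sigma = (1 + 2 + 4) * (1 + 17) * (1 + 61) = 7 * 18 * 62 = 7812; answer 7812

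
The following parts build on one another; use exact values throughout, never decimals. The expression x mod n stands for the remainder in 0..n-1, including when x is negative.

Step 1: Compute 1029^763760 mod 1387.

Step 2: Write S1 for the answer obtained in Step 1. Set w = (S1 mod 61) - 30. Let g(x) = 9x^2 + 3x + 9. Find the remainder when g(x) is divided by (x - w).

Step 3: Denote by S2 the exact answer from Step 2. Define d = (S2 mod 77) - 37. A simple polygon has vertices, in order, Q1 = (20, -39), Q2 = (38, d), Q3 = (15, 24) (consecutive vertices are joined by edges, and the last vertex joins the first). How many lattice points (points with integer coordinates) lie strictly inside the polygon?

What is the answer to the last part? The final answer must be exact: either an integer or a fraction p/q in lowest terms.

Step 1: squarings mod 1387: 1029^1=1029, 1029^2=560, 1029^4=138, 1029^8=1013, 1029^16=1176, 1029^32=137, 1029^64=738, 1029^128=940, 1029^256=81, 1029^512=1013, 1029^1024=1176, 1029^2048=137, 1029^4096=738, 1029^8192=940, 1029^16384=81, 1029^32768=1013, 1029^65536=1176, 1029^131072=137, 1029^262144=738, 1029^524288=940; 1029^763760 = 1029^16 * 1029^32 * 1029^64 * 1029^256 * 1029^512 * 1029^1024 * 1029^8192 * 1029^32768 * 1029^65536 * 1029^131072 * 1029^524288 = 940 (mod 1387); answer 940
Step 2: S1 = 940; w = -5; remainder = value at the root: 9*(-5)^2 + 3*(-5)^1 + 9 = (225) + (-15) + (9) = 219; answer 219
Step 3: S2 = 219; d = 28; cross terms: (20*28 - 38*-39)=2042, (38*24 - 15*28)=492, (15*-39 - 20*24)=-1065; twice the area = |1469| = 1469; area = 1469/2; boundary points = 1 + 1 + 1 = 3; strictly interior points = area - boundary/2 + 1 = 734; answer 734

734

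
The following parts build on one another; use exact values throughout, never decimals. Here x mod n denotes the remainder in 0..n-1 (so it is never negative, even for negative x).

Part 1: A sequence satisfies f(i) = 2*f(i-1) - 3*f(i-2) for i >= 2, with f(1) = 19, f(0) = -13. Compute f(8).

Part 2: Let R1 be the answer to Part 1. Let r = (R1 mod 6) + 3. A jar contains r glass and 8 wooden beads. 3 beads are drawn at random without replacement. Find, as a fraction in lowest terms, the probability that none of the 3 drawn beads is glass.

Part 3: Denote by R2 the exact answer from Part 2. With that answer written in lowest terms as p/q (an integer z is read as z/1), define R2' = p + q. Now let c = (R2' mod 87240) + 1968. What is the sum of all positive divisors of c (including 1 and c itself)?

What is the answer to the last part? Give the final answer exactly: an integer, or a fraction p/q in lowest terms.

1980

Part 1: f(2) = 2*(19) - 3*(-13) = 77; iterating: f(2)=77, f(3)=97, f(4)=-37, f(5)=-365, f(6)=-619, f(7)=-143, f(8)=1571; answer 1571
Part 2: R1 = 1571; r = 8; total draws C(16,3) = 560; favorable C(8,3) = 56; P = 1/10; answer 1/10
Part 3: R2 = 1/10; threaded value p + q = 11; c = 1979; 1979 is prime, so its only divisors are 1 and 1979; sigma = 1 + 1979 = 1980; answer 1980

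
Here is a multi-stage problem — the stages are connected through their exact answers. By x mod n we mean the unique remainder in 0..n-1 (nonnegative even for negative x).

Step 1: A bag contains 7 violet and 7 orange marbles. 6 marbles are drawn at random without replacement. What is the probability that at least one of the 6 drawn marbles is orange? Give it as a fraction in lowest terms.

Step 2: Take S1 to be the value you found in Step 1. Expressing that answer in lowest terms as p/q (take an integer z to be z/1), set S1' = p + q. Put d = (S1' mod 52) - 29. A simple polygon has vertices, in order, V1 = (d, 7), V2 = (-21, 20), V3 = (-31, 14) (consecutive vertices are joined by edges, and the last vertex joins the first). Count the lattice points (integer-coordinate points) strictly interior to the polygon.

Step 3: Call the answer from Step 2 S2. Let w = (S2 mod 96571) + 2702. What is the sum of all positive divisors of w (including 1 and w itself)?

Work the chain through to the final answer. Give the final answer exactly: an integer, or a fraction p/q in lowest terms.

4082

Step 1: total draws C(14,6) = 3003; complement C(7,6) = 7; favorable 3003 - 7 = 2996; P = 428/429; answer 428/429
Step 2: S1 = 428/429; threaded value p + q = 857; d = -4; cross terms: (-4*20 - -21*7)=67, (-21*14 - -31*20)=326, (-31*7 - -4*14)=-161; twice the area = |232| = 232; area = 116; boundary points = 1 + 2 + 1 = 4; strictly interior points = area - boundary/2 + 1 = 115; answer 115
Step 3: S2 = 115; w = 2817; 2817 = 3^2 * 313; sigma = (1 + 3 + 9) * (1 + 313) = 13 * 314 = 4082; answer 4082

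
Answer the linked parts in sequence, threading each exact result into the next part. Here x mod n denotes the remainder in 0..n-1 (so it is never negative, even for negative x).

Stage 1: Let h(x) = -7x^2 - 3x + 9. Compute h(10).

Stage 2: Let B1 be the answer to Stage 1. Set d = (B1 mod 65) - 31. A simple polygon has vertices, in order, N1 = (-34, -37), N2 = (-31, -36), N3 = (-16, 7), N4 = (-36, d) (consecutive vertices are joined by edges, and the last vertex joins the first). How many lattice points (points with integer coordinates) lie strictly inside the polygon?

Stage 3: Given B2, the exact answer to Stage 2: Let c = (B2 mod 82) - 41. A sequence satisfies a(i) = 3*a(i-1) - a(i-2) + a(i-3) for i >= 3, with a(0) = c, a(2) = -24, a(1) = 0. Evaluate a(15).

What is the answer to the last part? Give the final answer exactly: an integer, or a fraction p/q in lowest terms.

-16562052

Stage 1: -7*(10)^2 - 3*(10)^1 + 9 = (-700) + (-30) + (9) = -721; answer -721
Stage 2: B1 = -721; d = 28; cross terms: (-34*-36 - -31*-37)=77, (-31*7 - -16*-36)=-793, (-16*28 - -36*7)=-196, (-36*-37 - -34*28)=2284; twice the area = |1372| = 1372; area = 686; boundary points = 1 + 1 + 1 + 1 = 4; strictly interior points = area - boundary/2 + 1 = 685; answer 685
Stage 3: B2 = 685; c = -12; a(3) = 3*(-24) - 1*(0) + 1*(-12) = -84; iterating: a(3)=-84, a(4)=-228, a(5)=-624, a(6)=-1728, a(7)=-4788, a(8)=-13260, a(9)=-36720, a(10)=-101688, a(11)=-281604, a(12)=-779844, a(13)=-2159616, a(14)=-5980608, a(15)=-16562052; answer -16562052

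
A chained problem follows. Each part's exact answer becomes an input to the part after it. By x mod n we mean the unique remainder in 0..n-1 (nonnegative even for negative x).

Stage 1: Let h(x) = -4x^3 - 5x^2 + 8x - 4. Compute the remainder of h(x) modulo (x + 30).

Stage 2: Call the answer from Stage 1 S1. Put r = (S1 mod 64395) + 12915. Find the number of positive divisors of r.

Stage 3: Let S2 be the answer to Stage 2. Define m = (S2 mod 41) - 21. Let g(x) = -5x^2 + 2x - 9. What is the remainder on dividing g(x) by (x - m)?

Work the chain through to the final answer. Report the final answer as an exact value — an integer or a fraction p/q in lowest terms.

Stage 1: remainder = value at the root: -4*(-30)^3 - 5*(-30)^2 + 8*(-30)^1 - 4 = (108000) + (-4500) + (-240) + (-4) = 103256; answer 103256
Stage 2: S1 = 103256; r = 51776; 51776 = 2^6 * 809; number of divisors = (6+1) * (1+1) = 14; answer 14
Stage 3: S2 = 14; m = -7; remainder = value at the root: -5*(-7)^2 + 2*(-7)^1 - 9 = (-245) + (-14) + (-9) = -268; answer -268

-268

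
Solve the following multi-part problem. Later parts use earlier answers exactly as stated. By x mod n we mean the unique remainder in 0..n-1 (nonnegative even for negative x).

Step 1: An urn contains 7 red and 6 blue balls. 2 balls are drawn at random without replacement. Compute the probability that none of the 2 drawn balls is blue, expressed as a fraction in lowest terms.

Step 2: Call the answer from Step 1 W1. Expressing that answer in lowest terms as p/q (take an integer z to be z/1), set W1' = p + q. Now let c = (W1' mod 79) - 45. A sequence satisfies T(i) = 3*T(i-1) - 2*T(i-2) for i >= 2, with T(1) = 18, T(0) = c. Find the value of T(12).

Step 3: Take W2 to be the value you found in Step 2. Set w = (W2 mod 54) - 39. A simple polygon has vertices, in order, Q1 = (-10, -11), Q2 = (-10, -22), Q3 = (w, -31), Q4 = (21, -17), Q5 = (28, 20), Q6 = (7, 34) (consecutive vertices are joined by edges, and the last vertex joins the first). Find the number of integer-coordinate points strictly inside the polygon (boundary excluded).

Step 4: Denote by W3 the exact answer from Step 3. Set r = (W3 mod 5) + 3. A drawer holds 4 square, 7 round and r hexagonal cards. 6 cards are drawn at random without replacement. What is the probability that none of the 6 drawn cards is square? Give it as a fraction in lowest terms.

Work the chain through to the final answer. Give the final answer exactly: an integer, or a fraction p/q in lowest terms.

Step 1: total draws C(13,2) = 78; favorable C(7,2) = 21; P = 7/26; answer 7/26
Step 2: W1 = 7/26; threaded value p + q = 33; c = -12; T(2) = 3*(18) - 2*(-12) = 78; iterating: T(2)=78, T(3)=198, T(4)=438, T(5)=918, T(6)=1878, T(7)=3798, T(8)=7638, T(9)=15318, T(10)=30678, T(11)=61398, T(12)=122838; answer 122838
Step 3: W2 = 122838; w = 3; cross terms: (-10*-22 - -10*-11)=110, (-10*-31 - 3*-22)=376, (3*-17 - 21*-31)=600, (21*20 - 28*-17)=896, (28*34 - 7*20)=812, (7*-11 - -10*34)=263; twice the area = |3057| = 3057; area = 3057/2; boundary points = 11 + 1 + 2 + 1 + 7 + 1 = 23; strictly interior points = area - boundary/2 + 1 = 1518; answer 1518
Step 4: W3 = 1518; r = 6; total draws C(17,6) = 12376; favorable C(13,6) = 1716; P = 33/238; answer 33/238

33/238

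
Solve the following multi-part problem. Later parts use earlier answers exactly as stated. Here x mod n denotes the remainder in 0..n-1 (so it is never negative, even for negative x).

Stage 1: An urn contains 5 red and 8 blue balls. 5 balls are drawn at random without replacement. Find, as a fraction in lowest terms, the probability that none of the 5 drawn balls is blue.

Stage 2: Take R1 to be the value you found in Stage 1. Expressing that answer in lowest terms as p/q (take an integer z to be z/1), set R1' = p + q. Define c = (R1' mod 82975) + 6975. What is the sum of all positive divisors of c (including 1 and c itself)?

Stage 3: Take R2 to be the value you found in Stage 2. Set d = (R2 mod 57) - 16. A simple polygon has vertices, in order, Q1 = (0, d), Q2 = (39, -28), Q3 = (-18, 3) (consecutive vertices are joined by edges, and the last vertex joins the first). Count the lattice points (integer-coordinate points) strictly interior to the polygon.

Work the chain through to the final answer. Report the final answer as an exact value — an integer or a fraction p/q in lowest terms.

Stage 1: total draws C(13,5) = 1287; favorable C(5,5) = 1; P = 1/1287; answer 1/1287
Stage 2: R1 = 1/1287; threaded value p + q = 1288; c = 8263; 8263 is prime, so its only divisors are 1 and 8263; sigma = 1 + 8263 = 8264; answer 8264
Stage 3: R2 = 8264; d = 40; cross terms: (0*-28 - 39*40)=-1560, (39*3 - -18*-28)=-387, (-18*40 - 0*3)=-720; twice the area = |-2667| = 2667; area = 2667/2; boundary points = 1 + 1 + 1 = 3; strictly interior points = area - boundary/2 + 1 = 1333; answer 1333

1333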